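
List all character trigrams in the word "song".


Word: "song" (length 4)
Number of trigrams = 4 - 3 + 1 = 2
  Position 0: "son"
  Position 1: "ong"
Trigrams = "son", "ong"


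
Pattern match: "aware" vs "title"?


Pattern of "aware": [0, 1, 0, 2, 3]
Pattern of "title": [0, 1, 0, 2, 3]
Patterns match
Same pattern = Yes


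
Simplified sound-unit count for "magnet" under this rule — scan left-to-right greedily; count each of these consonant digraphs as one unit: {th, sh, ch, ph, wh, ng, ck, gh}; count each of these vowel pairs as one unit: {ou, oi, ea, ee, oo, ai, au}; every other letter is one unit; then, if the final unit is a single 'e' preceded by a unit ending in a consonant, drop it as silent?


Word: "magnet" (6 letters)
Left-to-right scan:
  [1] 'm' (letter)
  [2] 'a' (letter)
  [3] 'g' (letter)
  [4] 'n' (letter)
  [5] 'e' (letter)
  [6] 't' (letter)
Units from scan: 6
Sound units = 6 units


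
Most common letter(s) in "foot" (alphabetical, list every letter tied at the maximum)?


Word: "foot"
Letter counts:
  'f': 1
  'o': 2
  't': 1
Maximum count = 2
Most frequent = 'o' (2 times each)


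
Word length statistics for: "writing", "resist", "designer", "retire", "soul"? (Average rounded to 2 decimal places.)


Lengths: "writing"=7, "resist"=6, "designer"=8, "retire"=6, "soul"=4
Sum = 31, Count = 5
Average = 31/5 = 6.20
= avg=6.20, min=4, max=8


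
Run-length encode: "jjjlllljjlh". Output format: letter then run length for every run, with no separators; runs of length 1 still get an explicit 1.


String: "jjjlllljjlh"
Scanning for consecutive runs:
  'j' x 3
  'l' x 4
  'j' x 2
  'l' x 1
  'h' x 1
RLE = "j3l4j2l1h1"


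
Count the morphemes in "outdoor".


Word: "outdoor"
Morphemes: out- + door
Each morpheme carries meaning
= 2 morphemes


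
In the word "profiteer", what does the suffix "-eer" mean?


Suffix: -eer
Example: profiteer (profit + -eer)
Meaning = one who is concerned with


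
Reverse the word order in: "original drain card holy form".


Original: "original drain card holy form"
Words (1..n): original | drain | card | holy | form
Reversed (n..1): form | holy | card | drain | original
Result = "form holy card drain original"


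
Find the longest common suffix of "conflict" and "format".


Word 1: "conflict"
Word 2: "format"
Comparing from end:
  Pos -1: 't' == 't'
  Pos -2: 'c' != 'a' (stop)
LCS = "t" (length 1)


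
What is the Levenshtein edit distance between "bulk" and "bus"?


Word 1: "bulk" (length 4)
Word 2: "bus" (length 3)
One optimal edit sequence (insert/delete/substitute each cost 1):
  1. keep 'b'
  2. keep 'u'
  3. delete 'l'  (+1)
  4. substitute 'k' -> 's'  (+1)
Total edit operations: 2
Edit distance = 2


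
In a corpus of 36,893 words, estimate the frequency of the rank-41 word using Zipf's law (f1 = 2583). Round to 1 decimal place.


Zipf's law: f(r) = f(1) / r
f(1) = 2583
f(41) = 2583 / 41
= 63.0 occurrences


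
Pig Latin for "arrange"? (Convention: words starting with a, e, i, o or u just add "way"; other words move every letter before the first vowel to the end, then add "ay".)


Word: "arrange"
Starts with vowel → add 'way'
Pig Latin = "arrangeway"


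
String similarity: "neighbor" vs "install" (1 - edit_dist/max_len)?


Word 1: "neighbor" (length 8)
Word 2: "install" (length 7)
One optimal edit sequence:
  1. delete 'n'  (+1)
  2. substitute 'e' -> 'i'  (+1)
  3. substitute 'i' -> 'n'  (+1)
  4. substitute 'g' -> 's'  (+1)
  5. substitute 'h' -> 't'  (+1)
  6. substitute 'b' -> 'a'  (+1)
  7. substitute 'o' -> 'l'  (+1)
  8. substitute 'r' -> 'l'  (+1)
Edit distance = 8
Max length = max(8, 7) = 8
Similarity = 1 - 8/8
= 0.0000


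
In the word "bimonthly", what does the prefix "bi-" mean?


Prefix: bi-
Example: bimonthly (bi- + monthly)
Meaning = two


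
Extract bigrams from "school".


Word: "school" (length 6)
Number of bigrams = 6 - 2 + 1 = 5
  Position 0: "sc"
  Position 1: "ch"
  Position 2: "ho"
  Position 3: "oo"
  Position 4: "ol"
Bigrams = "sc", "ch", "ho", "oo", "ol"


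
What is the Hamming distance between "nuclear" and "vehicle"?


Comparing character by character (same length = 7):
  Pos 0: 'n' vs 'v' !=
  Pos 1: 'u' vs 'e' !=
  Pos 2: 'c' vs 'h' !=
  Pos 3: 'l' vs 'i' !=
  Pos 4: 'e' vs 'c' !=
  Pos 5: 'a' vs 'l' !=
  Pos 6: 'r' vs 'e' !=
Hamming distance = 7


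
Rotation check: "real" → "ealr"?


Word: "real", Candidate: "ealr"
Method: check if candidate is substring of word+word
"realreal" contains "ealr"? Yes
Is rotation = Yes


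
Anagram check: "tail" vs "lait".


Word 1: "tail" → sorted: ailt
Word 2: "lait" → sorted: ailt
Same letters? ailt == ailt
Anagram = Yes


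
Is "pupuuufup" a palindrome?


Word: "pupuuufup"
Reversed: "pufuuupup"
Forward == Backward? pupuuufup != pufuuupup
Palindrome = No


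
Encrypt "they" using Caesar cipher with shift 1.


Word: "they"
Shift: 1
Each letter → (letter + shift) mod 26:
  't' (19) + 1 = 20 → 'u'
  'h' (7) + 1 = 8 → 'i'
  'e' (4) + 1 = 5 → 'f'
  'y' (24) + 1 = 25 → 'z'
Result = "uifz"


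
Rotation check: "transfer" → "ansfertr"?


Word: "transfer", Candidate: "ansfertr"
Method: check if candidate is substring of word+word
"transfertransfer" contains "ansfertr"? Yes
Is rotation = Yes


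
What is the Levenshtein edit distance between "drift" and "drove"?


Word 1: "drift" (length 5)
Word 2: "drove" (length 5)
One optimal edit sequence (insert/delete/substitute each cost 1):
  1. keep 'd'
  2. keep 'r'
  3. substitute 'i' -> 'o'  (+1)
  4. substitute 'f' -> 'v'  (+1)
  5. substitute 't' -> 'e'  (+1)
Total edit operations: 3
Edit distance = 3


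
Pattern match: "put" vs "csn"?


Pattern of "put": [0, 1, 2]
Pattern of "csn": [0, 1, 2]
Patterns match
Same pattern = Yes


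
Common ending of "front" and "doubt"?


Word 1: "front"
Word 2: "doubt"
Comparing from end:
  Pos -1: 't' == 't'
  Pos -2: 'n' != 'b' (stop)
LCS = "t" (length 1)


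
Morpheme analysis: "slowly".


Word: "slowly"
Morphemes: slow + -ly
Each morpheme carries meaning
= 2 morphemes


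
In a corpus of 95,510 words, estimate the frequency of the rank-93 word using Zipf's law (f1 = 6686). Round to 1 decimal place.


Zipf's law: f(r) = f(1) / r
f(1) = 6686
f(93) = 6686 / 93
= 71.9 occurrences


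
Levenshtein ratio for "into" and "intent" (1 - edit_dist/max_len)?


Word 1: "into" (length 4)
Word 2: "intent" (length 6)
One optimal edit sequence:
  1. keep 'i'
  2. keep 'n'
  3. keep 't'
  4. insert 'e'  (+1)
  5. insert 'n'  (+1)
  6. substitute 'o' -> 't'  (+1)
Edit distance = 3
Max length = max(4, 6) = 6
Similarity = 1 - 3/6
= 0.5000


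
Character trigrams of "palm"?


Word: "palm" (length 4)
Number of trigrams = 4 - 3 + 1 = 2
  Position 0: "pal"
  Position 1: "alm"
Trigrams = "pal", "alm"


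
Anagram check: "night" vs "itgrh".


Word 1: "night" → sorted: ghint
Word 2: "itgrh" → sorted: ghirt
Same letters? ghint != ghirt
Anagram = No


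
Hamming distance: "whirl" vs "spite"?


Comparing character by character (same length = 5):
  Pos 0: 'w' vs 's' !=
  Pos 1: 'h' vs 'p' !=
  Pos 2: 'i' vs 'i' =
  Pos 3: 'r' vs 't' !=
  Pos 4: 'l' vs 'e' !=
Hamming distance = 4


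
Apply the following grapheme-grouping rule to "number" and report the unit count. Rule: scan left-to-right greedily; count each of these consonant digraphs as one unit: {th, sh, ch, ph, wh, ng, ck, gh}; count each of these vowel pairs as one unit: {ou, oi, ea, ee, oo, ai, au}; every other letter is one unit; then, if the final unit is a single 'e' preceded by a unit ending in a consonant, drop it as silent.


Word: "number" (6 letters)
Left-to-right scan:
  1. 'n' (letter)
  2. 'u' (letter)
  3. 'm' (letter)
  4. 'b' (letter)
  5. 'e' (letter)
  6. 'r' (letter)
Units from scan: 6
Sound units = 6 units


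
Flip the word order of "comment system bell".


Original: "comment system bell"
Words (1..n): comment | system | bell
Reversed (n..1): bell | system | comment
Result = "bell system comment"


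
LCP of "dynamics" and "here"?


Word 1: "dynamics"
Word 2: "here"
Comparing from start:
  Pos 0: 'd' != 'h' (stop)
LCP = "" (length 0)


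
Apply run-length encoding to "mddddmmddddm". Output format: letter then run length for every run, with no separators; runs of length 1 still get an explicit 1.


String: "mddddmmddddm"
Scanning for consecutive runs:
  'm' x 1
  'd' x 4
  'm' x 2
  'd' x 4
  'm' x 1
RLE = "m1d4m2d4m1"


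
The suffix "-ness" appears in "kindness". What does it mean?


Suffix: -ness
As in: kindness -> kind + -ness
Meaning = state of being


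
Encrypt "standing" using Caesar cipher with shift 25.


Word: "standing"
Shift: 25
Each letter → (letter + shift) mod 26:
  's' (18) + 25 = 17 → 'r'
  't' (19) + 25 = 18 → 's'
  'a' (0) + 25 = 25 → 'z'
  'n' (13) + 25 = 12 → 'm'
  'd' (3) + 25 = 2 → 'c'
  'i' (8) + 25 = 7 → 'h'
  'n' (13) + 25 = 12 → 'm'
  'g' (6) + 25 = 5 → 'f'
Result = "rszmchmf"


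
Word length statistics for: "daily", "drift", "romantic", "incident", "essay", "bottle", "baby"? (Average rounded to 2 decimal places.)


Lengths: "daily"=5, "drift"=5, "romantic"=8, "incident"=8, "essay"=5, "bottle"=6, "baby"=4
Sum = 41, Count = 7
Average = 41/7 = 5.86
= avg=5.86, min=4, max=8


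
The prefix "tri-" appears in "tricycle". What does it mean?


Prefix: tri-
Example: tricycle (tri- + cycle)
Meaning = three


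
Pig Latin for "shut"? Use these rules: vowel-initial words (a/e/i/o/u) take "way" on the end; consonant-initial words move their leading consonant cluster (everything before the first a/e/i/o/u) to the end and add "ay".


Word: "shut"
Starts with consonant(s) → move to end, add 'ay'
Consonant cluster: "sh"
Pig Latin = "utshay"


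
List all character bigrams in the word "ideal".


Word: "ideal" (length 5)
Number of bigrams = 5 - 2 + 1 = 4
  Position 0: "id"
  Position 1: "de"
  Position 2: "ea"
  Position 3: "al"
Bigrams = "id", "de", "ea", "al"


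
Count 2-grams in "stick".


Word: "stick" (length 5)
Number of 2-grams = length - 2 + 1 = 5 - 2 + 1
= 4


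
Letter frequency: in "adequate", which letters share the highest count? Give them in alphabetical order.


Word: "adequate"
Letter counts:
  'a': 2
  'd': 1
  'e': 2
  'q': 1
  't': 1
  'u': 1
Maximum count = 2
Most frequent = 'a', 'e' (2 times each)


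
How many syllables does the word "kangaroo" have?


Word: "kangaroo"
Syllable breakdown: kan | ga | roo
Counting: 3 parts
= 3 syllables


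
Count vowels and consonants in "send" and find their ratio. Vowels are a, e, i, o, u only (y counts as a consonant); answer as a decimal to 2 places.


Word: "send"
Vowels (a,e,i,o,u): 1
Consonants: 3
Ratio = 1/3
= 0.33


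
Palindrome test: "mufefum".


Word: "mufefum"
Reversed: "mufefum"
Forward == Backward? mufefum == mufefum
Palindrome = Yes


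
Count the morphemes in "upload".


Word: "upload"
Morphemes: up- | load
Each morpheme carries meaning
= 2 morphemes


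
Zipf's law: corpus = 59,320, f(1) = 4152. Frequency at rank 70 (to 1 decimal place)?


Zipf's law: f(r) = f(1) / r
f(1) = 4152
f(70) = 4152 / 70
= 59.3 occurrences


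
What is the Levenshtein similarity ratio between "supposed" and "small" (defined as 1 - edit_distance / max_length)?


Word 1: "supposed" (length 8)
Word 2: "small" (length 5)
One optimal edit sequence:
  1. keep 's'
  2. delete 'u'  (+1)
  3. delete 'p'  (+1)
  4. delete 'p'  (+1)
  5. substitute 'o' -> 'm'  (+1)
  6. substitute 's' -> 'a'  (+1)
  7. substitute 'e' -> 'l'  (+1)
  8. substitute 'd' -> 'l'  (+1)
Edit distance = 7
Max length = max(8, 5) = 8
Similarity = 1 - 7/8
= 0.1250


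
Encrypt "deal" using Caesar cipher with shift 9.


Word: "deal"
Shift: 9
Each letter → (letter + shift) mod 26:
  'd' (3) + 9 = 12 → 'm'
  'e' (4) + 9 = 13 → 'n'
  'a' (0) + 9 = 9 → 'j'
  'l' (11) + 9 = 20 → 'u'
Result = "mnju"


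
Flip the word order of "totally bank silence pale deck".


Original: "totally bank silence pale deck"
Words (1..n): totally | bank | silence | pale | deck
Reversed (n..1): deck | pale | silence | bank | totally
Result = "deck pale silence bank totally"


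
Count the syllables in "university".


Word: "university"
Syllable breakdown: u | ni | ver | si | ty
Counting: 5 parts
= 5 syllables


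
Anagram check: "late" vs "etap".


Word 1: "late" → sorted: aelt
Word 2: "etap" → sorted: aept
Same letters? aelt != aept
Anagram = No


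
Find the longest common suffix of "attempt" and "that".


Word 1: "attempt"
Word 2: "that"
Comparing from end:
  Pos -1: 't' == 't'
  Pos -2: 'p' != 'a' (stop)
LCS = "t" (length 1)


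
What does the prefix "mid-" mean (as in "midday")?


Prefix: mid-
Example: midday = mid- + day
Meaning = middle


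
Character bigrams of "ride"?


Word: "ride" (length 4)
Number of bigrams = 4 - 2 + 1 = 3
  Position 0: "ri"
  Position 1: "id"
  Position 2: "de"
Bigrams = "ri", "id", "de"


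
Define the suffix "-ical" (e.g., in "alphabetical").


Suffix: -ical
Example: alphabetical (alphabet + -ical)
Meaning = relating to


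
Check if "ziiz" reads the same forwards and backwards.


Word: "ziiz"
Reversed: "ziiz"
Forward == Backward? ziiz == ziiz
Palindrome = Yes


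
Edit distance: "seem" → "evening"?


Word 1: "seem" (length 4)
Word 2: "evening" (length 7)
One optimal edit sequence (insert/delete/substitute each cost 1):
  1. insert 'e'  (+1)
  2. substitute 's' -> 'v'  (+1)
  3. keep 'e'
  4. insert 'n'  (+1)
  5. insert 'i'  (+1)
  6. substitute 'e' -> 'n'  (+1)
  7. substitute 'm' -> 'g'  (+1)
Total edit operations: 6
Edit distance = 6


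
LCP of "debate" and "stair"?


Word 1: "debate"
Word 2: "stair"
Comparing from start:
  Pos 0: 'd' != 's' (stop)
LCP = "" (length 0)


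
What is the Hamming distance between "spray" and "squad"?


Comparing character by character (same length = 5):
  Pos 0: 's' vs 's' =
  Pos 1: 'p' vs 'q' !=
  Pos 2: 'r' vs 'u' !=
  Pos 3: 'a' vs 'a' =
  Pos 4: 'y' vs 'd' !=
Hamming distance = 3


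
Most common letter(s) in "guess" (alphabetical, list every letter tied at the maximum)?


Word: "guess"
Letter counts:
  'e': 1
  'g': 1
  's': 2
  'u': 1
Maximum count = 2
Most frequent = 's' (2 times each)


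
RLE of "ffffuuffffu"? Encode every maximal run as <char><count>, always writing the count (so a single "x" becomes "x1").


String: "ffffuuffffu"
Scanning for consecutive runs:
  'f' x 4
  'u' x 2
  'f' x 4
  'u' x 1
RLE = "f4u2f4u1"


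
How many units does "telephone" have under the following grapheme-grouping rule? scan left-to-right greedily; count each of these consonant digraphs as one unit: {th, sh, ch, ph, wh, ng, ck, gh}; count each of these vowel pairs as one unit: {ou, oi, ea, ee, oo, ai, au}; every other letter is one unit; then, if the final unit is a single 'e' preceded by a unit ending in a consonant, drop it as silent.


Word: "telephone" (9 letters)
Left-to-right scan:
  [1] 't' (letter)
  [2] 'e' (letter)
  [3] 'l' (letter)
  [4] 'e' (letter)
  [5] 'ph' (digraph)
  [6] 'o' (letter)
  [7] 'n' (letter)
  [8] 'e' (letter)
Units from scan: 8
Final unit is 'e' after a consonant -> drop as silent (-1)
Sound units = 7 units


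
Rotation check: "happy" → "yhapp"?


Word: "happy", Candidate: "yhapp"
Method: check if candidate is substring of word+word
"happyhappy" contains "yhapp"? Yes
Is rotation = Yes


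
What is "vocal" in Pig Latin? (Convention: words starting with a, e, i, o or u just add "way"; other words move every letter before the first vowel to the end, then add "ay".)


Word: "vocal"
Starts with consonant(s) → move to end, add 'ay'
Consonant cluster: "v"
Pig Latin = "ocalvay"


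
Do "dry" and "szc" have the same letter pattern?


Pattern of "dry": [0, 1, 2]
Pattern of "szc": [0, 1, 2]
Patterns match
Same pattern = Yes


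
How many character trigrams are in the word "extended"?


Word: "extended" (length 8)
Number of 3-grams = length - 3 + 1 = 8 - 3 + 1
= 6


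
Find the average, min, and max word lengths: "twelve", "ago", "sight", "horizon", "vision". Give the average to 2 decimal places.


Lengths: "twelve"=6, "ago"=3, "sight"=5, "horizon"=7, "vision"=6
Sum = 27, Count = 5
Average = 27/5 = 5.40
= avg=5.40, min=3, max=7


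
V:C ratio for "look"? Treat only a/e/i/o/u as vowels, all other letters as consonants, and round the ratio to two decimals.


Word: "look"
Vowels (a,e,i,o,u): 2
Consonants: 2
Ratio = 2/2
= 1.00


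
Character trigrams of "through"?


Word: "through" (length 7)
Number of trigrams = 7 - 3 + 1 = 5
  Position 0: "thr"
  Position 1: "hro"
  Position 2: "rou"
  Position 3: "oug"
  Position 4: "ugh"
Trigrams = "thr", "hro", "rou", "oug", "ugh"


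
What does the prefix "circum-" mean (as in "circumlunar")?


Prefix: circum-
Example: circumlunar = circum- + lunar
Meaning = around


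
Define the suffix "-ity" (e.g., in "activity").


Suffix: -ity
Example: activity (active + -ity, with a spelling change)
Meaning = quality of


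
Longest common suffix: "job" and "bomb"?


Word 1: "job"
Word 2: "bomb"
Comparing from end:
  Pos -1: 'b' == 'b'
  Pos -2: 'o' != 'm' (stop)
LCS = "b" (length 1)


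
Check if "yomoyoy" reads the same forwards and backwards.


Word: "yomoyoy"
Reversed: "yoyomoy"
Forward == Backward? yomoyoy != yoyomoy
Palindrome = No


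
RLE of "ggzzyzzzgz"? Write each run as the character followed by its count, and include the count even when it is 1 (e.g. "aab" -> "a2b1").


String: "ggzzyzzzgz"
Scanning for consecutive runs:
  'g' x 2
  'z' x 2
  'y' x 1
  'z' x 3
  'g' x 1
  'z' x 1
RLE = "g2z2y1z3g1z1"


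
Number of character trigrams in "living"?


Word: "living" (length 6)
Number of 3-grams = length - 3 + 1 = 6 - 3 + 1
= 4


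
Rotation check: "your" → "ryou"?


Word: "your", Candidate: "ryou"
Method: check if candidate is substring of word+word
"youryour" contains "ryou"? Yes
Is rotation = Yes


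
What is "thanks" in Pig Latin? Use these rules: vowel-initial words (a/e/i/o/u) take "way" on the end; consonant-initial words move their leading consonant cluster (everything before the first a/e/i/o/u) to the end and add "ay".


Word: "thanks"
Starts with consonant(s) → move to end, add 'ay'
Consonant cluster: "th"
Pig Latin = "anksthay"


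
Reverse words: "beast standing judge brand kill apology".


Original: "beast standing judge brand kill apology"
Words (1..n): beast | standing | judge | brand | kill | apology
Reversed (n..1): apology | kill | brand | judge | standing | beast
Result = "apology kill brand judge standing beast"


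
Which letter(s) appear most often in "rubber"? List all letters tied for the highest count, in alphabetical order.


Word: "rubber"
Letter counts:
  'b': 2
  'e': 1
  'r': 2
  'u': 1
Maximum count = 2
Most frequent = 'b', 'r' (2 times each)


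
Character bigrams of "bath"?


Word: "bath" (length 4)
Number of bigrams = 4 - 2 + 1 = 3
  Position 0: "ba"
  Position 1: "at"
  Position 2: "th"
Bigrams = "ba", "at", "th"


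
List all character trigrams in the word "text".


Word: "text" (length 4)
Number of trigrams = 4 - 3 + 1 = 2
  Position 0: "tex"
  Position 1: "ext"
Trigrams = "tex", "ext"


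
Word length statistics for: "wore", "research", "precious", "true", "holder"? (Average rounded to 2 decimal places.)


Lengths: "wore"=4, "research"=8, "precious"=8, "true"=4, "holder"=6
Sum = 30, Count = 5
Average = 30/5 = 6.00
= avg=6.00, min=4, max=8


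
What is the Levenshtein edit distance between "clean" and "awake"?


Word 1: "clean" (length 5)
Word 2: "awake" (length 5)
One optimal edit sequence (insert/delete/substitute each cost 1):
  1. substitute 'c' -> 'a'  (+1)
  2. substitute 'l' -> 'w'  (+1)
  3. substitute 'e' -> 'a'  (+1)
  4. substitute 'a' -> 'k'  (+1)
  5. substitute 'n' -> 'e'  (+1)
Total edit operations: 5
Edit distance = 5


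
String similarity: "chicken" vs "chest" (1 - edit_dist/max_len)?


Word 1: "chicken" (length 7)
Word 2: "chest" (length 5)
One optimal edit sequence:
  1. keep 'c'
  2. keep 'h'
  3. delete 'i'  (+1)
  4. delete 'c'  (+1)
  5. substitute 'k' -> 'e'  (+1)
  6. substitute 'e' -> 's'  (+1)
  7. substitute 'n' -> 't'  (+1)
Edit distance = 5
Max length = max(7, 5) = 7
Similarity = 1 - 5/7
= 0.2857


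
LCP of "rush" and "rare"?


Word 1: "rush"
Word 2: "rare"
Comparing from start:
  Pos 0: 'r' == 'r'
  Pos 1: 'u' != 'a' (stop)
LCP = "r" (length 1)


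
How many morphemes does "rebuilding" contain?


Word: "rebuilding"
Morphemes: re- / build / -ing
Each morpheme carries meaning
= 3 morphemes


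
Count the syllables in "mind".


Word: "mind"
Syllable breakdown: mind
Counting: 1 part
= 1 syllable


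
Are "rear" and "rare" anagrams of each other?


Word 1: "rear" → sorted: aerr
Word 2: "rare" → sorted: aerr
Same letters? aerr == aerr
Anagram = Yes


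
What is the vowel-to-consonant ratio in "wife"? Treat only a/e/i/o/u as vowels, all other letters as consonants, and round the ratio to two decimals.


Word: "wife"
Vowels (a,e,i,o,u): 2
Consonants: 2
Ratio = 2/2
= 1.00


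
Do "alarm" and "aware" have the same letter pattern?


Pattern of "alarm": [0, 1, 0, 2, 3]
Pattern of "aware": [0, 1, 0, 2, 3]
Patterns match
Same pattern = Yes


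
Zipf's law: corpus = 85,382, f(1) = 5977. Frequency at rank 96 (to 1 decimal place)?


Zipf's law: f(r) = f(1) / r
f(1) = 5977
f(96) = 5977 / 96
= 62.3 occurrences


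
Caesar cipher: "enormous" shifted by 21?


Word: "enormous"
Shift: 21
Each letter → (letter + shift) mod 26:
  'e' (4) + 21 = 25 → 'z'
  'n' (13) + 21 = 8 → 'i'
  'o' (14) + 21 = 9 → 'j'
  'r' (17) + 21 = 12 → 'm'
  'm' (12) + 21 = 7 → 'h'
  'o' (14) + 21 = 9 → 'j'
  'u' (20) + 21 = 15 → 'p'
  's' (18) + 21 = 13 → 'n'
Result = "zijmhjpn"


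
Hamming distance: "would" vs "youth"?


Comparing character by character (same length = 5):
  Pos 0: 'w' vs 'y' !=
  Pos 1: 'o' vs 'o' =
  Pos 2: 'u' vs 'u' =
  Pos 3: 'l' vs 't' !=
  Pos 4: 'd' vs 'h' !=
Hamming distance = 3


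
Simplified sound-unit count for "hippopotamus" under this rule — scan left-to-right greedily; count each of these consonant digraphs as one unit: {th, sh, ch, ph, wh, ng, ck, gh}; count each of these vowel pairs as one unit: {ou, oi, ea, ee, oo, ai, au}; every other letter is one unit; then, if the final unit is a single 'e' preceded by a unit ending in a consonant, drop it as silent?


Word: "hippopotamus" (12 letters)
Left-to-right scan:
  (1) 'h' (letter)
  (2) 'i' (letter)
  (3) 'p' (letter)
  (4) 'p' (letter)
  (5) 'o' (letter)
  (6) 'p' (letter)
  (7) 'o' (letter)
  (8) 't' (letter)
  (9) 'a' (letter)
  (10) 'm' (letter)
  (11) 'u' (letter)
  (12) 's' (letter)
Units from scan: 12
Sound units = 12 units


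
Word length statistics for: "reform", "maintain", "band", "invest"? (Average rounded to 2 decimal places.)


Lengths: "reform"=6, "maintain"=8, "band"=4, "invest"=6
Sum = 24, Count = 4
Average = 24/4 = 6.00
= avg=6.00, min=4, max=8


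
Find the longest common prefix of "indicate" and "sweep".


Word 1: "indicate"
Word 2: "sweep"
Comparing from start:
  Pos 0: 'i' != 's' (stop)
LCP = "" (length 0)


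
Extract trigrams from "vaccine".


Word: "vaccine" (length 7)
Number of trigrams = 7 - 3 + 1 = 5
  Position 0: "vac"
  Position 1: "acc"
  Position 2: "cci"
  Position 3: "cin"
  Position 4: "ine"
Trigrams = "vac", "acc", "cci", "cin", "ine"


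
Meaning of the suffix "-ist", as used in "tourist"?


Suffix: -ist
Example: tourist (tour + -ist)
Meaning = one who practices


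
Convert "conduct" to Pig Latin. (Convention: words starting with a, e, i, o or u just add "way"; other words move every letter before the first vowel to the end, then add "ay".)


Word: "conduct"
Starts with consonant(s) → move to end, add 'ay'
Consonant cluster: "c"
Pig Latin = "onductcay"


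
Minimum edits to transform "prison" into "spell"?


Word 1: "prison" (length 6)
Word 2: "spell" (length 5)
One optimal edit sequence (insert/delete/substitute each cost 1):
  1. delete 'p'  (+1)
  2. substitute 'r' -> 's'  (+1)
  3. substitute 'i' -> 'p'  (+1)
  4. substitute 's' -> 'e'  (+1)
  5. substitute 'o' -> 'l'  (+1)
  6. substitute 'n' -> 'l'  (+1)
Total edit operations: 6
Edit distance = 6


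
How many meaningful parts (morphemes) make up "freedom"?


Word: "freedom"
Morphemes: free + -dom
Each morpheme carries meaning
= 2 morphemes


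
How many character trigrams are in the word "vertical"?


Word: "vertical" (length 8)
Number of 3-grams = length - 3 + 1 = 8 - 3 + 1
= 6


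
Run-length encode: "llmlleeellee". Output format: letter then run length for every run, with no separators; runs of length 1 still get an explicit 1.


String: "llmlleeellee"
Scanning for consecutive runs:
  'l' x 2
  'm' x 1
  'l' x 2
  'e' x 3
  'l' x 2
  'e' x 2
RLE = "l2m1l2e3l2e2"


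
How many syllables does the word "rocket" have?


Word: "rocket"
Syllable breakdown: rock / et
Counting: 2 parts
= 2 syllables


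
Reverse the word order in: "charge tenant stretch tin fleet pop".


Original: "charge tenant stretch tin fleet pop"
Words (1..n): charge | tenant | stretch | tin | fleet | pop
Reversed (n..1): pop | fleet | tin | stretch | tenant | charge
Result = "pop fleet tin stretch tenant charge"


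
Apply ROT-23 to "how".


Word: "how"
Shift: 23
Each letter → (letter + shift) mod 26:
  'h' (7) + 23 = 4 → 'e'
  'o' (14) + 23 = 11 → 'l'
  'w' (22) + 23 = 19 → 't'
Result = "elt"


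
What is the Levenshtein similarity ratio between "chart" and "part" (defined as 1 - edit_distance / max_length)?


Word 1: "chart" (length 5)
Word 2: "part" (length 4)
One optimal edit sequence:
  1. delete 'c'  (+1)
  2. substitute 'h' -> 'p'  (+1)
  3. keep 'a'
  4. keep 'r'
  5. keep 't'
Edit distance = 2
Max length = max(5, 4) = 5
Similarity = 1 - 2/5
= 0.6000


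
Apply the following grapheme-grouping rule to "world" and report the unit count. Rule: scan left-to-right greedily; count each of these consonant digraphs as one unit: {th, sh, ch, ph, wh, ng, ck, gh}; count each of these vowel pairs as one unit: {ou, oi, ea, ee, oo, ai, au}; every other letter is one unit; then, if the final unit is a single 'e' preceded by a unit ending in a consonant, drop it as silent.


Word: "world" (5 letters)
Left-to-right scan:
  (1) 'w' (letter)
  (2) 'o' (letter)
  (3) 'r' (letter)
  (4) 'l' (letter)
  (5) 'd' (letter)
Units from scan: 5
Sound units = 5 units


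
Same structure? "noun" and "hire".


Pattern of "noun": [0, 1, 2, 0]
Pattern of "hire": [0, 1, 2, 3]
Patterns do not match
Same pattern = No


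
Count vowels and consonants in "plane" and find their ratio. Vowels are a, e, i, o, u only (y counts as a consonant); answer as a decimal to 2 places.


Word: "plane"
Vowels (a,e,i,o,u): 2
Consonants: 3
Ratio = 2/3
= 0.67


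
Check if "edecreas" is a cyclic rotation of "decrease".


Word: "decrease", Candidate: "edecreas"
Method: check if candidate is substring of word+word
"decreasedecrease" contains "edecreas"? Yes
Is rotation = Yes


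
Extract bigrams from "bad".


Word: "bad" (length 3)
Number of bigrams = 3 - 2 + 1 = 2
  Position 0: "ba"
  Position 1: "ad"
Bigrams = "ba", "ad"


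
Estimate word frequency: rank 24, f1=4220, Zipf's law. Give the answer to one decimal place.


Zipf's law: f(r) = f(1) / r
f(1) = 4220
f(24) = 4220 / 24
= 175.8 occurrences


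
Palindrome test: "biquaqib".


Word: "biquaqib"
Reversed: "biqauqib"
Forward == Backward? biquaqib != biqauqib
Palindrome = No


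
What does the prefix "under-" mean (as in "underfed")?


Prefix: under-
Example: underfed (under- + fed)
Meaning = insufficient


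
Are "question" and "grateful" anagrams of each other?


Word 1: "question" → sorted: einoqstu
Word 2: "grateful" → sorted: aefglrtu
Same letters? einoqstu != aefglrtu
Anagram = No


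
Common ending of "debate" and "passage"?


Word 1: "debate"
Word 2: "passage"
Comparing from end:
  Pos -1: 'e' == 'e'
  Pos -2: 't' != 'g' (stop)
LCS = "e" (length 1)


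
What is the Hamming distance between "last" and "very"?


Comparing character by character (same length = 4):
  Pos 0: 'l' vs 'v' !=
  Pos 1: 'a' vs 'e' !=
  Pos 2: 's' vs 'r' !=
  Pos 3: 't' vs 'y' !=
Hamming distance = 4


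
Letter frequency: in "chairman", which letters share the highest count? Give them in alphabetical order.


Word: "chairman"
Letter counts:
  'a': 2
  'c': 1
  'h': 1
  'i': 1
  'm': 1
  'n': 1
  'r': 1
Maximum count = 2
Most frequent = 'a' (2 times each)


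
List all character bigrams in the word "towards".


Word: "towards" (length 7)
Number of bigrams = 7 - 2 + 1 = 6
  Position 0: "to"
  Position 1: "ow"
  Position 2: "wa"
  Position 3: "ar"
  Position 4: "rd"
  Position 5: "ds"
Bigrams = "to", "ow", "wa", "ar", "rd", "ds"


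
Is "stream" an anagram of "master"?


Word 1: "master" → sorted: aemrst
Word 2: "stream" → sorted: aemrst
Same letters? aemrst == aemrst
Anagram = Yes


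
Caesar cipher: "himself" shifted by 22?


Word: "himself"
Shift: 22
Each letter → (letter + shift) mod 26:
  'h' (7) + 22 = 3 → 'd'
  'i' (8) + 22 = 4 → 'e'
  'm' (12) + 22 = 8 → 'i'
  's' (18) + 22 = 14 → 'o'
  'e' (4) + 22 = 0 → 'a'
  'l' (11) + 22 = 7 → 'h'
  'f' (5) + 22 = 1 → 'b'
Result = "deioahb"


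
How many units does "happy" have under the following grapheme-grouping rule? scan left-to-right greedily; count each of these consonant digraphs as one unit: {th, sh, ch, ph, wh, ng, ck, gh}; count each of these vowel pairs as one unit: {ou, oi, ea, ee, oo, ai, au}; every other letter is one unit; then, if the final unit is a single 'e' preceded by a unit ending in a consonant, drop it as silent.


Word: "happy" (5 letters)
Left-to-right scan:
  [1] 'h' (letter)
  [2] 'a' (letter)
  [3] 'p' (letter)
  [4] 'p' (letter)
  [5] 'y' (letter)
Units from scan: 5
Sound units = 5 units


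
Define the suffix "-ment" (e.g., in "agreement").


Suffix: -ment
Example: agreement (agree + -ment)
Meaning = result of action


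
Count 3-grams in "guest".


Word: "guest" (length 5)
Number of 3-grams = length - 3 + 1 = 5 - 3 + 1
= 3


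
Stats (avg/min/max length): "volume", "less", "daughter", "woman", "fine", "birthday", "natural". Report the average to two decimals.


Lengths: "volume"=6, "less"=4, "daughter"=8, "woman"=5, "fine"=4, "birthday"=8, "natural"=7
Sum = 42, Count = 7
Average = 42/7 = 6.00
= avg=6.00, min=4, max=8


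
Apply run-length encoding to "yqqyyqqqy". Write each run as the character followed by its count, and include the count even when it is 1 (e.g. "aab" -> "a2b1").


String: "yqqyyqqqy"
Scanning for consecutive runs:
  'y' x 1
  'q' x 2
  'y' x 2
  'q' x 3
  'y' x 1
RLE = "y1q2y2q3y1"


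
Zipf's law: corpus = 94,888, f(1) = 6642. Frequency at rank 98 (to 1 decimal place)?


Zipf's law: f(r) = f(1) / r
f(1) = 6642
f(98) = 6642 / 98
= 67.8 occurrences


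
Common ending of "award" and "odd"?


Word 1: "award"
Word 2: "odd"
Comparing from end:
  Pos -1: 'd' == 'd'
  Pos -2: 'r' != 'd' (stop)
LCS = "d" (length 1)


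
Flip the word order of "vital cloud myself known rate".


Original: "vital cloud myself known rate"
Words (1..n): vital | cloud | myself | known | rate
Reversed (n..1): rate | known | myself | cloud | vital
Result = "rate known myself cloud vital"


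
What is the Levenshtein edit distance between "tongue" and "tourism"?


Word 1: "tongue" (length 6)
Word 2: "tourism" (length 7)
One optimal edit sequence (insert/delete/substitute each cost 1):
  1. keep 't'
  2. keep 'o'
  3. insert 'u'  (+1)
  4. substitute 'n' -> 'r'  (+1)
  5. substitute 'g' -> 'i'  (+1)
  6. substitute 'u' -> 's'  (+1)
  7. substitute 'e' -> 'm'  (+1)
Total edit operations: 5
Edit distance = 5


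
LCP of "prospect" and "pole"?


Word 1: "prospect"
Word 2: "pole"
Comparing from start:
  Pos 0: 'p' == 'p'
  Pos 1: 'r' != 'o' (stop)
LCP = "p" (length 1)


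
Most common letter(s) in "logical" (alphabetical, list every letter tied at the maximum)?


Word: "logical"
Letter counts:
  'a': 1
  'c': 1
  'g': 1
  'i': 1
  'l': 2
  'o': 1
Maximum count = 2
Most frequent = 'l' (2 times each)


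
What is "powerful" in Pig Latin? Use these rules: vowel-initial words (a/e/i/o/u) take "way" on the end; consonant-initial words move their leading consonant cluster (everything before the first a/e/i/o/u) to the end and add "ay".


Word: "powerful"
Starts with consonant(s) → move to end, add 'ay'
Consonant cluster: "p"
Pig Latin = "owerfulpay"


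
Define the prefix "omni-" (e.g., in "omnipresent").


Prefix: omni-
As in: omnipresent -> omni- + present
Meaning = all


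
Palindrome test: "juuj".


Word: "juuj"
Reversed: "juuj"
Forward == Backward? juuj == juuj
Palindrome = Yes


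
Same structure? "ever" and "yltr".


Pattern of "ever": [0, 1, 0, 2]
Pattern of "yltr": [0, 1, 2, 3]
Patterns do not match
Same pattern = No


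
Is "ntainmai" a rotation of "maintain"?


Word: "maintain", Candidate: "ntainmai"
Method: check if candidate is substring of word+word
"maintainmaintain" contains "ntainmai"? Yes
Is rotation = Yes


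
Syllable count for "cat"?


Word: "cat"
Syllable breakdown: cat
Counting: 1 part
= 1 syllable


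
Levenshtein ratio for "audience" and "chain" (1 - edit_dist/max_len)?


Word 1: "audience" (length 8)
Word 2: "chain" (length 5)
One optimal edit sequence:
  1. substitute 'a' -> 'c'  (+1)
  2. substitute 'u' -> 'h'  (+1)
  3. substitute 'd' -> 'a'  (+1)
  4. keep 'i'
  5. delete 'e'  (+1)
  6. keep 'n'
  7. delete 'c'  (+1)
  8. delete 'e'  (+1)
Edit distance = 6
Max length = max(8, 5) = 8
Similarity = 1 - 6/8
= 0.2500


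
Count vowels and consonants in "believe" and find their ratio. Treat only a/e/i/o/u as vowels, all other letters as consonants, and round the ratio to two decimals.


Word: "believe"
Vowels (a,e,i,o,u): 4
Consonants: 3
Ratio = 4/3
= 1.33


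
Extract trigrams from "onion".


Word: "onion" (length 5)
Number of trigrams = 5 - 3 + 1 = 3
  Position 0: "oni"
  Position 1: "nio"
  Position 2: "ion"
Trigrams = "oni", "nio", "ion"


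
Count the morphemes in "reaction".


Word: "reaction"
Morphemes: re- + act + -ion
Each morpheme carries meaning
= 3 morphemes


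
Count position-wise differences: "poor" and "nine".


Comparing character by character (same length = 4):
  Pos 0: 'p' vs 'n' !=
  Pos 1: 'o' vs 'i' !=
  Pos 2: 'o' vs 'n' !=
  Pos 3: 'r' vs 'e' !=
Hamming distance = 4


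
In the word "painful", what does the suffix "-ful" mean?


Suffix: -ful
Example: painful (pain + -ful)
Meaning = full of


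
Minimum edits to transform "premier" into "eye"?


Word 1: "premier" (length 7)
Word 2: "eye" (length 3)
One optimal edit sequence (insert/delete/substitute each cost 1):
  1. delete 'p'  (+1)
  2. delete 'r'  (+1)
  3. keep 'e'
  4. delete 'm'  (+1)
  5. substitute 'i' -> 'y'  (+1)
  6. keep 'e'
  7. delete 'r'  (+1)
Total edit operations: 5
Edit distance = 5


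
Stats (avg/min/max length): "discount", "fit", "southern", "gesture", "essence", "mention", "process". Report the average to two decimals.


Lengths: "discount"=8, "fit"=3, "southern"=8, "gesture"=7, "essence"=7, "mention"=7, "process"=7
Sum = 47, Count = 7
Average = 47/7 = 6.71
= avg=6.71, min=3, max=8


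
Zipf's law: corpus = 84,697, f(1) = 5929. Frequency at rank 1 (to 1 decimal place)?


Zipf's law: f(r) = f(1) / r
f(1) = 5929
f(1) = 5929 / 1
= 5929.0 occurrences


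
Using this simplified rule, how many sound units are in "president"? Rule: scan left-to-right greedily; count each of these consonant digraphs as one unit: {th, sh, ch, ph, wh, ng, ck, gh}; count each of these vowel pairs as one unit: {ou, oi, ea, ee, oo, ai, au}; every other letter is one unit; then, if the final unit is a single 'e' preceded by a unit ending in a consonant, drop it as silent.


Word: "president" (9 letters)
Left-to-right scan:
  (1) 'p' (letter)
  (2) 'r' (letter)
  (3) 'e' (letter)
  (4) 's' (letter)
  (5) 'i' (letter)
  (6) 'd' (letter)
  (7) 'e' (letter)
  (8) 'n' (letter)
  (9) 't' (letter)
Units from scan: 9
Sound units = 9 units


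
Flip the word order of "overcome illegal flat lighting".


Original: "overcome illegal flat lighting"
Words (1..n): overcome | illegal | flat | lighting
Reversed (n..1): lighting | flat | illegal | overcome
Result = "lighting flat illegal overcome"


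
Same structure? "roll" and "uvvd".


Pattern of "roll": [0, 1, 2, 2]
Pattern of "uvvd": [0, 1, 1, 2]
Patterns do not match
Same pattern = No


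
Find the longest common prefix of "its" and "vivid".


Word 1: "its"
Word 2: "vivid"
Comparing from start:
  Pos 0: 'i' != 'v' (stop)
LCP = "" (length 0)


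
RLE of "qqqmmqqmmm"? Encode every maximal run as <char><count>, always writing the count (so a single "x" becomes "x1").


String: "qqqmmqqmmm"
Scanning for consecutive runs:
  'q' x 3
  'm' x 2
  'q' x 2
  'm' x 3
RLE = "q3m2q2m3"


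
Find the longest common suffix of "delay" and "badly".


Word 1: "delay"
Word 2: "badly"
Comparing from end:
  Pos -1: 'y' == 'y'
  Pos -2: 'a' != 'l' (stop)
LCS = "y" (length 1)


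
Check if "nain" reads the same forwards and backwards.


Word: "nain"
Reversed: "nian"
Forward == Backward? nain != nian
Palindrome = No


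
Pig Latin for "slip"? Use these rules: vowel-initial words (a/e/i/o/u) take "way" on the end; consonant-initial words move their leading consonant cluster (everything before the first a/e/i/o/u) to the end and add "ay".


Word: "slip"
Starts with consonant(s) → move to end, add 'ay'
Consonant cluster: "sl"
Pig Latin = "ipslay"


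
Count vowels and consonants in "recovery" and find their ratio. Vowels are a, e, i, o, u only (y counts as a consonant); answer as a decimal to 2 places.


Word: "recovery"
Vowels (a,e,i,o,u): 3
Consonants: 5
Ratio = 3/5
= 0.60


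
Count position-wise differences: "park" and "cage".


Comparing character by character (same length = 4):
  Pos 0: 'p' vs 'c' !=
  Pos 1: 'a' vs 'a' =
  Pos 2: 'r' vs 'g' !=
  Pos 3: 'k' vs 'e' !=
Hamming distance = 3


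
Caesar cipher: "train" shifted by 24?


Word: "train"
Shift: 24
Each letter → (letter + shift) mod 26:
  't' (19) + 24 = 17 → 'r'
  'r' (17) + 24 = 15 → 'p'
  'a' (0) + 24 = 24 → 'y'
  'i' (8) + 24 = 6 → 'g'
  'n' (13) + 24 = 11 → 'l'
Result = "rpygl"


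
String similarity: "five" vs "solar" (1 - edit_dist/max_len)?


Word 1: "five" (length 4)
Word 2: "solar" (length 5)
One optimal edit sequence:
  1. insert 's'  (+1)
  2. substitute 'f' -> 'o'  (+1)
  3. substitute 'i' -> 'l'  (+1)
  4. substitute 'v' -> 'a'  (+1)
  5. substitute 'e' -> 'r'  (+1)
Edit distance = 5
Max length = max(4, 5) = 5
Similarity = 1 - 5/5
= 0.0000


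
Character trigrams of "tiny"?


Word: "tiny" (length 4)
Number of trigrams = 4 - 3 + 1 = 2
  Position 0: "tin"
  Position 1: "iny"
Trigrams = "tin", "iny"


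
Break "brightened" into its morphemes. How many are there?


Word: "brightened"
Morphemes: bright + -en + -ed
Each morpheme carries meaning
= 3 morphemes


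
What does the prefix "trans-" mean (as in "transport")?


Prefix: trans-
As in: transport -> trans- + port
Meaning = across


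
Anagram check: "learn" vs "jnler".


Word 1: "learn" → sorted: aelnr
Word 2: "jnler" → sorted: ejlnr
Same letters? aelnr != ejlnr
Anagram = No


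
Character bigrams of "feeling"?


Word: "feeling" (length 7)
Number of bigrams = 7 - 2 + 1 = 6
  Position 0: "fe"
  Position 1: "ee"
  Position 2: "el"
  Position 3: "li"
  Position 4: "in"
  Position 5: "ng"
Bigrams = "fe", "ee", "el", "li", "in", "ng"
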